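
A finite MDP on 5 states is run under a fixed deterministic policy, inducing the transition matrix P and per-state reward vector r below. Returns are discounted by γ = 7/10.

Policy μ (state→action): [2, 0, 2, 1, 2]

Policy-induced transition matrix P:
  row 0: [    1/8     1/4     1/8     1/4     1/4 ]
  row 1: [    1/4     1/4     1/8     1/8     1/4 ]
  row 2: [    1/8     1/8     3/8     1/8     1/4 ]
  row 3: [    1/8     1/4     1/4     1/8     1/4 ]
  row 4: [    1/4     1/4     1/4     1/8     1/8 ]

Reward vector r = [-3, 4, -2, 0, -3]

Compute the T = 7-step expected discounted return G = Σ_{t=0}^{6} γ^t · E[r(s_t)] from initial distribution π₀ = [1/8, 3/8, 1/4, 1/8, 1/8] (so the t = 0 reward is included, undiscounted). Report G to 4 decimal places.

t=0: π = [0.1250, 0.3750, 0.2500, 0.1250, 0.1250], E[r] = 0.2500, γ^t·E[r] = 0.250000, running G = 0.250000
t=1: π = [0.1875, 0.2188, 0.2188, 0.1406, 0.2344], E[r] = -0.8281, γ^t·E[r] = -0.579688, running G = -0.329688
t=2: π = [0.1816, 0.2227, 0.2266, 0.1484, 0.2207], E[r] = -0.7695, γ^t·E[r] = -0.377070, running G = -0.706758
t=3: π = [0.1804, 0.2217, 0.2278, 0.1477, 0.2224], E[r] = -0.7773, γ^t·E[r] = -0.266629, running G = -0.973387
t=4: π = [0.1805, 0.2215, 0.2282, 0.1476, 0.2222], E[r] = -0.7784, γ^t·E[r] = -0.186904, running G = -1.160291
t=5: π = [0.1805, 0.2215, 0.2283, 0.1476, 0.2222], E[r] = -0.7787, γ^t·E[r] = -0.130880, running G = -1.291170
t=6: π = [0.1805, 0.2215, 0.2283, 0.1476, 0.2222], E[r] = -0.7788, γ^t·E[r] = -0.091622, running G = -1.382792

G = -1.3828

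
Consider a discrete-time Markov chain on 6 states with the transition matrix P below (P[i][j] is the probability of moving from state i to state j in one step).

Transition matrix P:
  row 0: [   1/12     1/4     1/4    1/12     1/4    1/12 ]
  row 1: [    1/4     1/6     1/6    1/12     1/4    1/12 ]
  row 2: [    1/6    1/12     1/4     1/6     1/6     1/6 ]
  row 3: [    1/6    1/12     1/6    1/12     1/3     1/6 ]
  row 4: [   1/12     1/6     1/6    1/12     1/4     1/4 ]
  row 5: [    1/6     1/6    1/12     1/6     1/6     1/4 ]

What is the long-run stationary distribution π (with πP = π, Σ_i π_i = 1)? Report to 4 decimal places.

π = [0.1481, 0.1547, 0.1794, 0.1129, 0.2299, 0.1752]

Balance equations π_j = Σ_i π_i·P[i][j]:
  π_0 = 1/12·π_0 + 1/4·π_1 + 1/6·π_2 + 1/6·π_3 + 1/12·π_4 + 1/6·π_5
  π_1 = 1/4·π_0 + 1/6·π_1 + 1/12·π_2 + 1/12·π_3 + 1/6·π_4 + 1/6·π_5
  π_2 = 1/4·π_0 + 1/6·π_1 + 1/4·π_2 + 1/6·π_3 + 1/6·π_4 + 1/12·π_5
  π_3 = 1/12·π_0 + 1/12·π_1 + 1/6·π_2 + 1/12·π_3 + 1/12·π_4 + 1/6·π_5
  π_4 = 1/4·π_0 + 1/4·π_1 + 1/6·π_2 + 1/3·π_3 + 1/4·π_4 + 1/6·π_5
  normalize: π_0 + π_1 + π_2 + π_3 + π_4 + π_5 = 1
Solving the linear system gives exactly π = [5593/37775, 5842/37775, 271/1511, 4264/37775, 8683/37775, 6618/37775].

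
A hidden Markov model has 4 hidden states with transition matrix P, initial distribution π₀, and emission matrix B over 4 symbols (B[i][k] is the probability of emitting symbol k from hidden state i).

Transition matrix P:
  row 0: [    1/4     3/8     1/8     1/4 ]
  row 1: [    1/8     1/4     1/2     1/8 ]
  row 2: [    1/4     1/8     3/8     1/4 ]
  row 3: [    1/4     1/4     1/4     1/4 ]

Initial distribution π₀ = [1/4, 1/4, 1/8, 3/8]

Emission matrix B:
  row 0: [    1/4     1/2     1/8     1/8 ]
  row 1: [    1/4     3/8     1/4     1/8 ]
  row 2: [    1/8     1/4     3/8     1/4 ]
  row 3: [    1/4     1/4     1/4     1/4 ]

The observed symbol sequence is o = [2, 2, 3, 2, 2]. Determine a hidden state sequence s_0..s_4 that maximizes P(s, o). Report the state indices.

path = [1, 2, 2, 2, 2]

t=0: δ = [3.125e-02, 6.250e-02, 4.688e-02, 9.375e-02]  (obs o_0=2)
t=1: δ = [2.930e-03, 5.859e-03, 1.172e-02, 5.859e-03]  ψ = [3, 3, 1, 3]  (obs o_1=2)
t=2: δ = [3.662e-04, 1.831e-04, 1.099e-03, 7.324e-04]  ψ = [2, 1, 2, 2]  (obs o_2=3)
t=3: δ = [3.433e-05, 4.578e-05, 1.545e-04, 6.866e-05]  ψ = [2, 3, 2, 2]  (obs o_3=2)
t=4: δ = [4.828e-06, 4.828e-06, 2.173e-05, 9.656e-06]  ψ = [2, 2, 2, 2]  (obs o_4=2)
backtrack: best end state = 2; path = [1, 2, 2, 2, 2]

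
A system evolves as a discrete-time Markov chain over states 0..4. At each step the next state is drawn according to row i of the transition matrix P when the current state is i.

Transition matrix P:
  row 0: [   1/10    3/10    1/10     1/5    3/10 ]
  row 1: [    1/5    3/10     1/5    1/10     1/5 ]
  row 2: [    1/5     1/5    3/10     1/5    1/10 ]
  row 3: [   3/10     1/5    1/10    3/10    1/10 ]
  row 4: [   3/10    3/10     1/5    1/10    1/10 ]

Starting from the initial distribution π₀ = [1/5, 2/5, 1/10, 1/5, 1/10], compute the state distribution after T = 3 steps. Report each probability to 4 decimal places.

π = [0.2127, 0.2649, 0.1793, 0.1737, 0.1694]

t=0: π = [0.2000, 0.4000, 0.1000, 0.2000, 0.1000]
t=1: π = [0.2100, 0.2700, 0.1700, 0.1700, 0.1800]
t=2: π = [0.2140, 0.2660, 0.1790, 0.1720, 0.1690]
t=3: π = [0.2127, 0.2649, 0.1793, 0.1737, 0.1694]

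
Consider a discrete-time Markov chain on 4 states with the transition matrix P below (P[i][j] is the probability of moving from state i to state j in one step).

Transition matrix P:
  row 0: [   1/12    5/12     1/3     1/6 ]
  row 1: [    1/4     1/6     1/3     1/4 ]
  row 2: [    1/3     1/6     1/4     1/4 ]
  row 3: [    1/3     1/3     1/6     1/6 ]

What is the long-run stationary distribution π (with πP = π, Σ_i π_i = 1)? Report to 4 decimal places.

π = [0.2491, 0.2642, 0.2751, 0.2116]

Balance equations π_j = Σ_i π_i·P[i][j]:
  π_0 = 1/12·π_0 + 1/4·π_1 + 1/3·π_2 + 1/3·π_3
  π_1 = 5/12·π_0 + 1/6·π_1 + 1/6·π_2 + 1/3·π_3
  π_2 = 1/3·π_0 + 1/3·π_1 + 1/4·π_2 + 1/6·π_3
  normalize: π_0 + π_1 + π_2 + π_3 = 1
Solving the linear system gives exactly π = [592/2377, 628/2377, 654/2377, 503/2377].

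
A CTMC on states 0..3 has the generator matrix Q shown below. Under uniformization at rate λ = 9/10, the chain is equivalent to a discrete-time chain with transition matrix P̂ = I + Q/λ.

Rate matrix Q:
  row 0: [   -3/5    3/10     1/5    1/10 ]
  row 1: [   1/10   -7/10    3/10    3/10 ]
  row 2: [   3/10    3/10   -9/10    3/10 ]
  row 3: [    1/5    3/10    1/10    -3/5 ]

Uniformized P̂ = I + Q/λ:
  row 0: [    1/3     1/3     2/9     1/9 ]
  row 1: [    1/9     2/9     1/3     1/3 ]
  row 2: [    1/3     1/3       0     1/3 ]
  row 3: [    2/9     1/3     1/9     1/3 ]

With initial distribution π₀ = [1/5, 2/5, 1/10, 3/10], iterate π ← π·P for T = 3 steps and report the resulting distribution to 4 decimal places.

t=0: π = [0.2000, 0.4000, 0.1000, 0.3000]
t=1: π = [0.2111, 0.2889, 0.2111, 0.2889]
t=2: π = [0.2370, 0.3012, 0.1753, 0.2864]
t=3: π = [0.2346, 0.2999, 0.1849, 0.2807]

π = [0.2346, 0.2999, 0.1849, 0.2807]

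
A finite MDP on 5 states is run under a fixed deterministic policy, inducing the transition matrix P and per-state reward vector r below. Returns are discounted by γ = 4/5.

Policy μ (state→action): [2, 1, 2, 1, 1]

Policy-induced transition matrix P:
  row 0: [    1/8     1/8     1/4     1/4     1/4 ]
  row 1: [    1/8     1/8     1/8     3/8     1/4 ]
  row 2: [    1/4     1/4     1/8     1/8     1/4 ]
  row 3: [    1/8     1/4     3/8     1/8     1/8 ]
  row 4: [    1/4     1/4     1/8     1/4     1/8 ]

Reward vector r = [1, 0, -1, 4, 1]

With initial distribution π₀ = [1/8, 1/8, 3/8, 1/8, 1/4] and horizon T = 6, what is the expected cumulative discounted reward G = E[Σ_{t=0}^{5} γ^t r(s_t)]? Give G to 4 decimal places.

G = 3.3553

t=0: π = [0.1250, 0.1250, 0.3750, 0.1250, 0.2500], E[r] = 0.5000, γ^t·E[r] = 0.500000, running G = 0.500000
t=1: π = [0.2031, 0.2188, 0.1719, 0.2031, 0.2031], E[r] = 1.0469, γ^t·E[r] = 0.837500, running G = 1.337500
t=2: π = [0.1719, 0.1973, 0.2012, 0.2305, 0.1992], E[r] = 1.0918, γ^t·E[r] = 0.698750, running G = 2.036250
t=3: π = [0.1750, 0.2039, 0.2041, 0.2207, 0.1963], E[r] = 1.0500, γ^t·E[r] = 0.537625, running G = 2.573875
t=4: π = [0.1750, 0.2026, 0.2021, 0.2224, 0.1979], E[r] = 1.0604, γ^t·E[r] = 0.434338, running G = 3.008213
t=5: π = [0.1750, 0.2028, 0.2025, 0.2223, 0.1975], E[r] = 1.0591, γ^t·E[r] = 0.347040, running G = 3.355253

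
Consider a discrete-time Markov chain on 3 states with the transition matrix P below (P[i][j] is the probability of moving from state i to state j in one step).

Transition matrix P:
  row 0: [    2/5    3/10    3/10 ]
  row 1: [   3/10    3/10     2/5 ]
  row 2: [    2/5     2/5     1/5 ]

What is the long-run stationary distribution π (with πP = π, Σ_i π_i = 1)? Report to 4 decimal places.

π = [0.3670, 0.3303, 0.3028]

Balance equations π_j = Σ_i π_i·P[i][j]:
  π_0 = 2/5·π_0 + 3/10·π_1 + 2/5·π_2
  π_1 = 3/10·π_0 + 3/10·π_1 + 2/5·π_2
  normalize: π_0 + π_1 + π_2 = 1
Solving the linear system gives exactly π = [40/109, 36/109, 33/109].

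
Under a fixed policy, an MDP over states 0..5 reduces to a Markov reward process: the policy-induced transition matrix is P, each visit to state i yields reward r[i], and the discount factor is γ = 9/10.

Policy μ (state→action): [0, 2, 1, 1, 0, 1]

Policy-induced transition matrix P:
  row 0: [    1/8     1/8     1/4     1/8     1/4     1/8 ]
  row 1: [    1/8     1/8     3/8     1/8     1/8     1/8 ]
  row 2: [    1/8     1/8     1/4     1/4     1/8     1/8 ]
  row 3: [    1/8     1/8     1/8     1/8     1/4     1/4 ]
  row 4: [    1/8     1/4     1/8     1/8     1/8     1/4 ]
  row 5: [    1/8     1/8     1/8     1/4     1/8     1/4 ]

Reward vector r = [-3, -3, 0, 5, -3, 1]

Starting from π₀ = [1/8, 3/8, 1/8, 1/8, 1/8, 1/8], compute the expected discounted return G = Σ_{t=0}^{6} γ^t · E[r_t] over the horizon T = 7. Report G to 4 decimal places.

G = -2.1741

t=0: π = [0.1250, 0.3750, 0.1250, 0.1250, 0.1250, 0.1250], E[r] = -1.1250, γ^t·E[r] = -1.125000, running G = -1.125000
t=1: π = [0.1250, 0.1406, 0.2500, 0.1563, 0.1563, 0.1719], E[r] = -0.3125, γ^t·E[r] = -0.281250, running G = -1.406250
t=2: π = [0.1250, 0.1445, 0.2070, 0.1777, 0.1602, 0.1855], E[r] = -0.2148, γ^t·E[r] = -0.174023, running G = -1.580273
t=3: π = [0.1250, 0.1450, 0.2026, 0.1741, 0.1628, 0.1904], E[r] = -0.2378, γ^t·E[r] = -0.173351, running G = -1.753625
t=4: π = [0.1250, 0.1454, 0.2022, 0.1741, 0.1624, 0.1909], E[r] = -0.2366, γ^t·E[r] = -0.155255, running G = -1.908880
t=5: π = [0.1250, 0.1453, 0.2022, 0.1741, 0.1624, 0.1909], E[r] = -0.2364, γ^t·E[r] = -0.139612, running G = -2.048492
t=6: π = [0.1250, 0.1453, 0.2022, 0.1741, 0.1624, 0.1909], E[r] = -0.2364, γ^t·E[r] = -0.125639, running G = -2.174131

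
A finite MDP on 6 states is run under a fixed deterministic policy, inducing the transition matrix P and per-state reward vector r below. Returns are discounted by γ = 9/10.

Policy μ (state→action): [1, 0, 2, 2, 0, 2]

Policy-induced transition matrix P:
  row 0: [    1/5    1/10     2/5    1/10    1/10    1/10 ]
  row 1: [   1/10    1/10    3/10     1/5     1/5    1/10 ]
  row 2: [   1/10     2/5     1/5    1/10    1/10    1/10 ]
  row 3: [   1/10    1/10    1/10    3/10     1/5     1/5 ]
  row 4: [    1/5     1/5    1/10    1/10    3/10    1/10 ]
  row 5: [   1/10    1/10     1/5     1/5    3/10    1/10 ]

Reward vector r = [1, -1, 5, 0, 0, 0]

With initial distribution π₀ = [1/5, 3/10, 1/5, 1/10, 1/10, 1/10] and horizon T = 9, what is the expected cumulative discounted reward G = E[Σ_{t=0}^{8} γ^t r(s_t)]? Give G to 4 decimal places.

t=0: π = [0.2000, 0.3000, 0.2000, 0.1000, 0.1000, 0.1000], E[r] = 0.9000, γ^t·E[r] = 0.900000, running G = 0.900000
t=1: π = [0.1300, 0.1700, 0.2500, 0.1600, 0.1800, 0.1100], E[r] = 1.2100, γ^t·E[r] = 1.089000, running G = 1.989000
t=2: π = [0.1310, 0.1930, 0.2090, 0.1600, 0.1910, 0.1160], E[r] = 0.9830, γ^t·E[r] = 0.796230, running G = 2.785230
t=3: π = [0.1322, 0.1818, 0.2104, 0.1629, 0.1967, 0.1160], E[r] = 1.0024, γ^t·E[r] = 0.730750, running G = 3.515980
t=4: π = [0.1329, 0.1828, 0.2087, 0.1624, 0.1970, 0.1163], E[r] = 0.9934, γ^t·E[r] = 0.651770, running G = 4.167749
t=5: π = [0.1330, 0.1823, 0.2089, 0.1624, 0.1972, 0.1162], E[r] = 0.9953, γ^t·E[r] = 0.587709, running G = 4.755459
t=6: π = [0.1330, 0.1824, 0.2089, 0.1623, 0.1972, 0.1162], E[r] = 0.9950, γ^t·E[r] = 0.528776, running G = 5.284235
t=7: π = [0.1330, 0.1824, 0.2089, 0.1623, 0.1971, 0.1162], E[r] = 0.9951, γ^t·E[r] = 0.475960, running G = 5.760194
t=8: π = [0.1330, 0.1824, 0.2089, 0.1623, 0.1971, 0.1162], E[r] = 0.9951, γ^t·E[r] = 0.428357, running G = 6.188552

G = 6.1886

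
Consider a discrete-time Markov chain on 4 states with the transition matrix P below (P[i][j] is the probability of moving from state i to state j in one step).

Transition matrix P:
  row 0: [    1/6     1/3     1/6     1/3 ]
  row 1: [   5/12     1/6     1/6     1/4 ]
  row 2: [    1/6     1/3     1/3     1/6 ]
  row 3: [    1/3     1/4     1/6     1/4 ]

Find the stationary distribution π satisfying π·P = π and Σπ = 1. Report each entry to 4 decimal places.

Balance equations π_j = Σ_i π_i·P[i][j]:
  π_0 = 1/6·π_0 + 5/12·π_1 + 1/6·π_2 + 1/3·π_3
  π_1 = 1/3·π_0 + 1/6·π_1 + 1/3·π_2 + 1/4·π_3
  π_2 = 1/6·π_0 + 1/6·π_1 + 1/3·π_2 + 1/6·π_3
  normalize: π_0 + π_1 + π_2 + π_3 = 1
Solving the linear system gives exactly π = [50/181, 242/905, 1/5, 232/905].

π = [0.2762, 0.2674, 0.2000, 0.2564]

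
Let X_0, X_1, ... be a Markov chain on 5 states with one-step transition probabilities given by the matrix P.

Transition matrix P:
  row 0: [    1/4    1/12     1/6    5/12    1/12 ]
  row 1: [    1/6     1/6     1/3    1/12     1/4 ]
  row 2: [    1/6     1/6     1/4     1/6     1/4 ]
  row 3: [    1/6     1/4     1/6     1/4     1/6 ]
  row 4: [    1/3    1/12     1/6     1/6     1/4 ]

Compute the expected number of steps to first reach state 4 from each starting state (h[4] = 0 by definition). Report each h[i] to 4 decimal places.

First-step conditioning: h[4] = 0; for i ≠ 4, h[i] = 1 + Σ_k P[i][k]·h[k].
  h[0] = 1 + 1/4·h[0] + 1/12·h[1] + 1/6·h[2] + 5/12·h[3]
  h[1] = 1 + 1/6·h[0] + 1/6·h[1] + 1/3·h[2] + 1/12·h[3]
  h[2] = 1 + 1/6·h[0] + 1/6·h[1] + 1/4·h[2] + 1/6·h[3]
  h[3] = 1 + 1/6·h[0] + 1/4·h[1] + 1/6·h[2] + 1/4·h[3]
Solving the 4×4 linear system over states ≠ 4 gives exactly h = [21192/3541, 17424/3541, 17556/3541, 19140/3541, 0] (h[4] = 0 is the target).

h = [5.9848, 4.9206, 4.9579, 5.4053, 0.0000]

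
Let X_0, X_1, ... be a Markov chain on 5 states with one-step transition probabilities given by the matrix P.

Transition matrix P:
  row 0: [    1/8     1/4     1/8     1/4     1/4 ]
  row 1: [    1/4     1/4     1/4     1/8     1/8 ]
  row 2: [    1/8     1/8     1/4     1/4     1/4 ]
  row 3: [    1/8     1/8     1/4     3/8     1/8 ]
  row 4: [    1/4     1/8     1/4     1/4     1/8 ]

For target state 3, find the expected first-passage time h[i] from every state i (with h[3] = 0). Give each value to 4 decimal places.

First-step conditioning: h[3] = 0; for i ≠ 3, h[i] = 1 + Σ_k P[i][k]·h[k].
  h[0] = 1 + 1/8·h[0] + 1/4·h[1] + 1/8·h[2] + 1/4·h[4]
  h[1] = 1 + 1/4·h[0] + 1/4·h[1] + 1/4·h[2] + 1/8·h[4]
  h[2] = 1 + 1/8·h[0] + 1/8·h[1] + 1/4·h[2] + 1/4·h[4]
  h[4] = 1 + 1/4·h[0] + 1/8·h[1] + 1/4·h[2] + 1/8·h[4]
Solving the 4×4 linear system over states ≠ 3 gives exactly h = [40/9, 4544/909, 3968/909, 0, 3976/909] (h[3] = 0 is the target).

h = [4.4444, 4.9989, 4.3652, 0.0000, 4.3740]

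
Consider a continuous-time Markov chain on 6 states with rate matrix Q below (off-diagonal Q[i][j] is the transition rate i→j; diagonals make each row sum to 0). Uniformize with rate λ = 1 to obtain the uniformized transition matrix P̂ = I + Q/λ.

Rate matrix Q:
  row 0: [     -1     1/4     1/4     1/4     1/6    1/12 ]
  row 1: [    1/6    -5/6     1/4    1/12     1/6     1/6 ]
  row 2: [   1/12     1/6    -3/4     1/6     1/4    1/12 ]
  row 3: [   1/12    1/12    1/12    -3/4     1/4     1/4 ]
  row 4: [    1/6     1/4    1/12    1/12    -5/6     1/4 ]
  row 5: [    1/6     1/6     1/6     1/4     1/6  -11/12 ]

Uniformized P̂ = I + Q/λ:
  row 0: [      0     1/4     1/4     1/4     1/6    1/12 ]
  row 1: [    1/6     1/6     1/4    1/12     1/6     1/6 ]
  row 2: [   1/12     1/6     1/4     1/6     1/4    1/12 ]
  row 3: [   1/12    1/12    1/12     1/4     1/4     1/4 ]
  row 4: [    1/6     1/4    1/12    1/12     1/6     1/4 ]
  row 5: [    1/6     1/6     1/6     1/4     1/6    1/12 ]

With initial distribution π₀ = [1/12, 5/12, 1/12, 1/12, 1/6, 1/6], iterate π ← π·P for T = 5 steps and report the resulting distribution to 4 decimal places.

π = [0.1180, 0.1784, 0.1753, 0.1730, 0.1957, 0.1596]

t=0: π = [0.0833, 0.4167, 0.0833, 0.0833, 0.1667, 0.1667]
t=1: π = [0.1389, 0.1806, 0.1944, 0.1458, 0.1806, 0.1597]
t=2: π = [0.1152, 0.1811, 0.1823, 0.1736, 0.1950, 0.1528]
t=3: π = [0.1178, 0.1780, 0.1758, 0.1721, 0.1963, 0.1599]
t=4: π = [0.1180, 0.1785, 0.1753, 0.1730, 0.1957, 0.1596]
t=5: π = [0.1180, 0.1784, 0.1753, 0.1730, 0.1957, 0.1596]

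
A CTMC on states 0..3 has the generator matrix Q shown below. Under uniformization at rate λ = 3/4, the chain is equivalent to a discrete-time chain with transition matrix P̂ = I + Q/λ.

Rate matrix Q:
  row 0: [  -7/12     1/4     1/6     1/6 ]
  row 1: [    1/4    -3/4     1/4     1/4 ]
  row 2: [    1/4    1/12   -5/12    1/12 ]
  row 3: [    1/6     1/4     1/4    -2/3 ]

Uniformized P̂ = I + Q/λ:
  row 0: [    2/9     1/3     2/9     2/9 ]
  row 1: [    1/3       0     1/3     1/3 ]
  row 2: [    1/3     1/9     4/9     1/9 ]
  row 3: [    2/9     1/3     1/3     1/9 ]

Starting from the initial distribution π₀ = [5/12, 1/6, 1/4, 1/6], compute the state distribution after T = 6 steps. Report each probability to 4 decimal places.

t=0: π = [0.4167, 0.1667, 0.2500, 0.1667]
t=1: π = [0.2685, 0.2222, 0.3148, 0.1944]
t=2: π = [0.2819, 0.1893, 0.3385, 0.1903]
t=3: π = [0.2809, 0.1950, 0.3396, 0.1845]
t=4: π = [0.2816, 0.1929, 0.3399, 0.1857]
t=5: π = [0.2814, 0.1935, 0.3398, 0.1853]
t=6: π = [0.2815, 0.1933, 0.3398, 0.1854]

π = [0.2815, 0.1933, 0.3398, 0.1854]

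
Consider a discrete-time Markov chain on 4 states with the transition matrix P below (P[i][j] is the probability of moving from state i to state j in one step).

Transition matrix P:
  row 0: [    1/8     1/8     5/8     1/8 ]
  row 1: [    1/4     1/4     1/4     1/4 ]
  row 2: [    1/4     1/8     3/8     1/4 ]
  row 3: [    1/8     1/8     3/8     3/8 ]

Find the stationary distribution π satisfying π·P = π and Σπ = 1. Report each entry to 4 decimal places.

π = [0.1935, 0.1429, 0.4055, 0.2581]

Balance equations π_j = Σ_i π_i·P[i][j]:
  π_0 = 1/8·π_0 + 1/4·π_1 + 1/4·π_2 + 1/8·π_3
  π_1 = 1/8·π_0 + 1/4·π_1 + 1/8·π_2 + 1/8·π_3
  π_2 = 5/8·π_0 + 1/4·π_1 + 3/8·π_2 + 3/8·π_3
  normalize: π_0 + π_1 + π_2 + π_3 = 1
Solving the linear system gives exactly π = [6/31, 1/7, 88/217, 8/31].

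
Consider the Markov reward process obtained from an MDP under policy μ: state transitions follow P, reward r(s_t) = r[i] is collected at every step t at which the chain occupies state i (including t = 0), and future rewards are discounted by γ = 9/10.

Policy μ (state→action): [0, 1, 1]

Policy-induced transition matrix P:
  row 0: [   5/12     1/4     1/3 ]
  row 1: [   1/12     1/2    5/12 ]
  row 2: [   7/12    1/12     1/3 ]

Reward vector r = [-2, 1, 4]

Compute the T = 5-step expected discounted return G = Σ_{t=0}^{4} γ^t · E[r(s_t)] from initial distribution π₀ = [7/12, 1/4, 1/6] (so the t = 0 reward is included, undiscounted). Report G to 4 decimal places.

t=0: π = [0.5833, 0.2500, 0.1667], E[r] = -0.2500, γ^t·E[r] = -0.250000, running G = -0.250000
t=1: π = [0.3611, 0.2847, 0.3542], E[r] = 0.9792, γ^t·E[r] = 0.881250, running G = 0.631250
t=2: π = [0.3808, 0.2622, 0.3571], E[r] = 0.9288, γ^t·E[r] = 0.752344, running G = 1.383594
t=3: π = [0.3888, 0.2560, 0.3552], E[r] = 0.8992, γ^t·E[r] = 0.655488, running G = 2.039082
t=4: π = [0.3905, 0.2548, 0.3547], E[r] = 0.8924, γ^t·E[r] = 0.585533, running G = 2.624616

G = 2.6246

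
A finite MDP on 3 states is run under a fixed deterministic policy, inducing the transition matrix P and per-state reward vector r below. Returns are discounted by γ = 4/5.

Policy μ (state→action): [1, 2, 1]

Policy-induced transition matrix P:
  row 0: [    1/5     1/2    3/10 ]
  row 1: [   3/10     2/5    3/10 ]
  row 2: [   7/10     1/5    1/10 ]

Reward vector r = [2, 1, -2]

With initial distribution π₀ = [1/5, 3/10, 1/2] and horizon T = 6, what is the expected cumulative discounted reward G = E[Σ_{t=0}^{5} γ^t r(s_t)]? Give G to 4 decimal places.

G = 1.5297

t=0: π = [0.2000, 0.3000, 0.5000], E[r] = -0.3000, γ^t·E[r] = -0.300000, running G = -0.300000
t=1: π = [0.4800, 0.3200, 0.2000], E[r] = 0.8800, γ^t·E[r] = 0.704000, running G = 0.404000
t=2: π = [0.3320, 0.4080, 0.2600], E[r] = 0.5520, γ^t·E[r] = 0.353280, running G = 0.757280
t=3: π = [0.3708, 0.3812, 0.2480], E[r] = 0.6268, γ^t·E[r] = 0.320922, running G = 1.078202
t=4: π = [0.3621, 0.3875, 0.2504], E[r] = 0.6109, γ^t·E[r] = 0.250233, running G = 1.328434
t=5: π = [0.3639, 0.3861, 0.2499], E[r] = 0.6142, γ^t·E[r] = 0.201257, running G = 1.529692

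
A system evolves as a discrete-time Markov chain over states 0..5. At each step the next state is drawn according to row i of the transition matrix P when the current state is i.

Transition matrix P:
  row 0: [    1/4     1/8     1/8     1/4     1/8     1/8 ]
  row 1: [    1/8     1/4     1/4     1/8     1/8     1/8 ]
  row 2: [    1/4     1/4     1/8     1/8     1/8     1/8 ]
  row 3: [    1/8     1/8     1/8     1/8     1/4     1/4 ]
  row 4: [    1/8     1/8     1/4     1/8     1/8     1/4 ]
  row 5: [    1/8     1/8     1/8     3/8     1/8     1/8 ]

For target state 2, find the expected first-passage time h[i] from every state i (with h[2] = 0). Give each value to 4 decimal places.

h = [6.1828, 5.3118, 0.0000, 6.0968, 5.4194, 6.1720]

First-step conditioning: h[2] = 0; for i ≠ 2, h[i] = 1 + Σ_k P[i][k]·h[k].
  h[0] = 1 + 1/4·h[0] + 1/8·h[1] + 1/4·h[3] + 1/8·h[4] + 1/8·h[5]
  h[1] = 1 + 1/8·h[0] + 1/4·h[1] + 1/8·h[3] + 1/8·h[4] + 1/8·h[5]
  h[3] = 1 + 1/8·h[0] + 1/8·h[1] + 1/8·h[3] + 1/4·h[4] + 1/4·h[5]
  h[4] = 1 + 1/8·h[0] + 1/8·h[1] + 1/8·h[3] + 1/8·h[4] + 1/4·h[5]
  h[5] = 1 + 1/8·h[0] + 1/8·h[1] + 3/8·h[3] + 1/8·h[4] + 1/8·h[5]
Solving the 5×5 linear system over states ≠ 2 gives exactly h = [575/93, 494/93, 0, 189/31, 168/31, 574/93] (h[2] = 0 is the target).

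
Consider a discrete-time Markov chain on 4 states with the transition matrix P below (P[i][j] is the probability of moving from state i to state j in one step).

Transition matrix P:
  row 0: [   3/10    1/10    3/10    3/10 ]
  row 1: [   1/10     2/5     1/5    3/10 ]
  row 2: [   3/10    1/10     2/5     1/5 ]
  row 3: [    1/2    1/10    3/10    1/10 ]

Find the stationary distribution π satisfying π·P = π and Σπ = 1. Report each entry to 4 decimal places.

π = [0.3161, 0.1429, 0.3175, 0.2235]

Balance equations π_j = Σ_i π_i·P[i][j]:
  π_0 = 3/10·π_0 + 1/10·π_1 + 3/10·π_2 + 1/2·π_3
  π_1 = 1/10·π_0 + 2/5·π_1 + 1/10·π_2 + 1/10·π_3
  π_2 = 3/10·π_0 + 1/5·π_1 + 2/5·π_2 + 3/10·π_3
  normalize: π_0 + π_1 + π_2 + π_3 = 1
Solving the linear system gives exactly π = [239/756, 1/7, 20/63, 169/756].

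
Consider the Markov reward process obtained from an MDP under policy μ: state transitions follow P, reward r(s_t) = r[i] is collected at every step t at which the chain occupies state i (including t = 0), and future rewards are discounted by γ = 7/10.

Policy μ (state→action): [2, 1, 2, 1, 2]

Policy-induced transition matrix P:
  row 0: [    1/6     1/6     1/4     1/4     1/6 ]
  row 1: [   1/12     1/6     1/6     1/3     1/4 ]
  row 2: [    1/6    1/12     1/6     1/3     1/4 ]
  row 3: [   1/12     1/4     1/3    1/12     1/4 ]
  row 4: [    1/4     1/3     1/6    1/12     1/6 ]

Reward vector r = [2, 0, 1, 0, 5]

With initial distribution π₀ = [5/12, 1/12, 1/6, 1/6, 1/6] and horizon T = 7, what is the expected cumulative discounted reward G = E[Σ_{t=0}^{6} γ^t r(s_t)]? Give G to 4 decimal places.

G = 5.1132

t=0: π = [0.4167, 0.0833, 0.1667, 0.1667, 0.1667], E[r] = 1.8333, γ^t·E[r] = 1.833333, running G = 1.833333
t=1: π = [0.1597, 0.1944, 0.2292, 0.2153, 0.2014], E[r] = 1.5556, γ^t·E[r] = 1.088889, running G = 2.922222
t=2: π = [0.1493, 0.1991, 0.2159, 0.2159, 0.2199], E[r] = 1.6140, γ^t·E[r] = 0.790862, running G = 3.713084
t=3: π = [0.1504, 0.2033, 0.2151, 0.2120, 0.2192], E[r] = 1.6121, γ^t·E[r] = 0.552942, running G = 4.266026
t=4: π = [0.1503, 0.2029, 0.2145, 0.2130, 0.2192], E[r] = 1.6112, γ^t·E[r] = 0.386841, running G = 4.652868
t=5: π = [0.1503, 0.2031, 0.2147, 0.2128, 0.2192], E[r] = 1.6113, γ^t·E[r] = 0.270806, running G = 4.923673
t=6: π = [0.1503, 0.2030, 0.2146, 0.2128, 0.2192], E[r] = 1.6113, γ^t·E[r] = 0.189563, running G = 5.113237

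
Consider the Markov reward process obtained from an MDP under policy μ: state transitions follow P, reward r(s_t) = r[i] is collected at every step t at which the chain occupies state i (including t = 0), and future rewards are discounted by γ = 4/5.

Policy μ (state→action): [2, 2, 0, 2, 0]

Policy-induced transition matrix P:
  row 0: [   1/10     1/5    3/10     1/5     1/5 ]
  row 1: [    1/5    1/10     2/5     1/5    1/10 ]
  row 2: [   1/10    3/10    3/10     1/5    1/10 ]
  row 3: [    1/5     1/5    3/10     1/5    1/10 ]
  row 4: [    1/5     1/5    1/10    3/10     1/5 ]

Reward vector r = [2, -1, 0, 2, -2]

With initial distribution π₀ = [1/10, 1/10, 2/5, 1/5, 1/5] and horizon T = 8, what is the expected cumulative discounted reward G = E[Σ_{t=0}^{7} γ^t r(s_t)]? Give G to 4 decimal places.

t=0: π = [0.1000, 0.1000, 0.4000, 0.2000, 0.2000], E[r] = 0.1000, γ^t·E[r] = 0.100000, running G = 0.100000
t=1: π = [0.1500, 0.2300, 0.2700, 0.2200, 0.1300], E[r] = 0.2500, γ^t·E[r] = 0.200000, running G = 0.300000
t=2: π = [0.1580, 0.2040, 0.2970, 0.2130, 0.1280], E[r] = 0.2820, γ^t·E[r] = 0.180480, running G = 0.480480
t=3: π = [0.1545, 0.2093, 0.2948, 0.2128, 0.1286], E[r] = 0.2681, γ^t·E[r] = 0.137267, running G = 0.617747
t=4: π = [0.1551, 0.2086, 0.2952, 0.2129, 0.1283], E[r] = 0.2707, γ^t·E[r] = 0.110875, running G = 0.728622
t=5: π = [0.1550, 0.2087, 0.2952, 0.2128, 0.1283], E[r] = 0.2703, γ^t·E[r] = 0.088560, running G = 0.817182
t=6: π = [0.1550, 0.2087, 0.2952, 0.2128, 0.1283], E[r] = 0.2703, γ^t·E[r] = 0.070863, running G = 0.888045
t=7: π = [0.1550, 0.2087, 0.2952, 0.2128, 0.1283], E[r] = 0.2703, γ^t·E[r] = 0.056689, running G = 0.944733

G = 0.9447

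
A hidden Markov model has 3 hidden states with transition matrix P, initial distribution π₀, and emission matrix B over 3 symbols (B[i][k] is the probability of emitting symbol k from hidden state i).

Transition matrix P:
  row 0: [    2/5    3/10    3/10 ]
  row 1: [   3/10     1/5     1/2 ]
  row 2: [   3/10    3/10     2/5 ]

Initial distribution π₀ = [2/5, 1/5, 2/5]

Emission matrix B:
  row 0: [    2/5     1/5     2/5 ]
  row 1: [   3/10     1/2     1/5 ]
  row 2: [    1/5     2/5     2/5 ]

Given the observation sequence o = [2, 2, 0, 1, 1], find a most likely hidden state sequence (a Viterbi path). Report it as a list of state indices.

t=0: δ = [1.600e-01, 4.000e-02, 1.600e-01]  (obs o_0=2)
t=1: δ = [2.560e-02, 9.600e-03, 2.560e-02]  ψ = [0, 0, 2]  (obs o_1=2)
t=2: δ = [4.096e-03, 2.304e-03, 2.048e-03]  ψ = [0, 0, 2]  (obs o_2=0)
t=3: δ = [3.277e-04, 6.144e-04, 4.915e-04]  ψ = [0, 0, 0]  (obs o_3=1)
t=4: δ = [3.686e-05, 7.373e-05, 1.229e-04]  ψ = [1, 2, 1]  (obs o_4=1)
backtrack: best end state = 2; path = [0, 0, 0, 1, 2]

path = [0, 0, 0, 1, 2]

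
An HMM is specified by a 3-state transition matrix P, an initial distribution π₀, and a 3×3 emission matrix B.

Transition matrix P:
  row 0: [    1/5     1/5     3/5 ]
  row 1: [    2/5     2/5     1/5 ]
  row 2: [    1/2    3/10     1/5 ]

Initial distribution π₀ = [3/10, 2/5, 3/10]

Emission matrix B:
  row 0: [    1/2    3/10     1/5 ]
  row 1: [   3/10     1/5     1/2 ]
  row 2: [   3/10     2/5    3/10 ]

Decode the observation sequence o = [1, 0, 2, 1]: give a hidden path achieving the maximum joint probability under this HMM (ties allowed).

path = [2, 0, 2, 0]

t=0: δ = [9.000e-02, 8.000e-02, 1.200e-01]  (obs o_0=1)
t=1: δ = [3.000e-02, 1.080e-02, 1.620e-02]  ψ = [2, 2, 0]  (obs o_1=0)
t=2: δ = [1.620e-03, 3.000e-03, 5.400e-03]  ψ = [2, 0, 0]  (obs o_2=2)
t=3: δ = [8.100e-04, 3.240e-04, 4.320e-04]  ψ = [2, 2, 2]  (obs o_3=1)
backtrack: best end state = 0; path = [2, 0, 2, 0]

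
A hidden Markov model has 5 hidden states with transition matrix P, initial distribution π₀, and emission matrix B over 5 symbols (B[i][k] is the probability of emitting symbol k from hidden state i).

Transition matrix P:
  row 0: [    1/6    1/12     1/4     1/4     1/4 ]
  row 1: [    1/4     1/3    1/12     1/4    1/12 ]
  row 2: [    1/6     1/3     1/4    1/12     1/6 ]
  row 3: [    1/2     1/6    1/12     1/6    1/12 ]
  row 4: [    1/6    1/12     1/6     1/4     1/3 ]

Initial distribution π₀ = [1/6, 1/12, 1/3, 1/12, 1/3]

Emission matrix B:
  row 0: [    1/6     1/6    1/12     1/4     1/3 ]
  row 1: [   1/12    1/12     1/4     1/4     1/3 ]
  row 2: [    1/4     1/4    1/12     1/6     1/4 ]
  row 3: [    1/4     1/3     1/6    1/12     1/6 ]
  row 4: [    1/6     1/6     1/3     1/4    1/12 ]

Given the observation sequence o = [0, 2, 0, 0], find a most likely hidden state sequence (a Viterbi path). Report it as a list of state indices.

t=0: δ = [2.778e-02, 6.944e-03, 8.333e-02, 2.083e-02, 5.556e-02]  (obs o_0=0)
t=1: δ = [1.157e-03, 6.944e-03, 1.736e-03, 2.315e-03, 6.173e-03]  ψ = [2, 2, 2, 4, 4]  (obs o_1=2)
t=2: δ = [2.894e-04, 1.929e-04, 2.572e-04, 4.340e-04, 3.429e-04]  ψ = [1, 1, 4, 1, 4]  (obs o_2=0)
t=3: δ = [3.617e-05, 7.144e-06, 1.808e-05, 2.143e-05, 1.905e-05]  ψ = [3, 2, 0, 4, 4]  (obs o_3=0)
backtrack: best end state = 0; path = [2, 1, 3, 0]

path = [2, 1, 3, 0]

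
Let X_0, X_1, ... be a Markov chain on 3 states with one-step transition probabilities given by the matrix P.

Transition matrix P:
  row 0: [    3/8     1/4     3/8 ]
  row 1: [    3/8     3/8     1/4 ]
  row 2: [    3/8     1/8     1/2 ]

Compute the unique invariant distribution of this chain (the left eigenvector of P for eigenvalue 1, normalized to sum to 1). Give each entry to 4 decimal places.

π = [0.3750, 0.2292, 0.3958]

Balance equations π_j = Σ_i π_i·P[i][j]:
  π_0 = 3/8·π_0 + 3/8·π_1 + 3/8·π_2
  π_1 = 1/4·π_0 + 3/8·π_1 + 1/8·π_2
  normalize: π_0 + π_1 + π_2 = 1
Solving the linear system gives exactly π = [3/8, 11/48, 19/48].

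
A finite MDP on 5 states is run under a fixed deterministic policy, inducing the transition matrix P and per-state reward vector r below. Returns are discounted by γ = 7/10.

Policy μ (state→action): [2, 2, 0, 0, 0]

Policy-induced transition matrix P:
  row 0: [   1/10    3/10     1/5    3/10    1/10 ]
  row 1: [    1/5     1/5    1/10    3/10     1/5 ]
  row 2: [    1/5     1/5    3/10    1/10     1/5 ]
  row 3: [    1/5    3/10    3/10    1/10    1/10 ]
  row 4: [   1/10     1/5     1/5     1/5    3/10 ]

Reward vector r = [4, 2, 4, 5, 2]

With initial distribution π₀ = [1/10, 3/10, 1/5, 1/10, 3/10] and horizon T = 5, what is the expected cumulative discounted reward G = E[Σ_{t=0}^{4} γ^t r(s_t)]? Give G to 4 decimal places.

t=0: π = [0.1000, 0.3000, 0.2000, 0.1000, 0.3000], E[r] = 2.9000, γ^t·E[r] = 2.900000, running G = 2.900000
t=1: π = [0.1600, 0.2200, 0.2000, 0.2100, 0.2100], E[r] = 3.3500, γ^t·E[r] = 2.345000, running G = 5.245000
t=2: π = [0.1630, 0.2370, 0.2190, 0.1970, 0.1840], E[r] = 3.3550, γ^t·E[r] = 1.643950, running G = 6.888950
t=3: π = [0.1653, 0.2360, 0.2179, 0.1984, 0.1824], E[r] = 3.3616, γ^t·E[r] = 1.153029, running G = 8.041979
t=4: π = [0.1652, 0.2364, 0.2180, 0.1985, 0.1819], E[r] = 3.3620, γ^t·E[r] = 0.807221, running G = 8.849200

G = 8.8492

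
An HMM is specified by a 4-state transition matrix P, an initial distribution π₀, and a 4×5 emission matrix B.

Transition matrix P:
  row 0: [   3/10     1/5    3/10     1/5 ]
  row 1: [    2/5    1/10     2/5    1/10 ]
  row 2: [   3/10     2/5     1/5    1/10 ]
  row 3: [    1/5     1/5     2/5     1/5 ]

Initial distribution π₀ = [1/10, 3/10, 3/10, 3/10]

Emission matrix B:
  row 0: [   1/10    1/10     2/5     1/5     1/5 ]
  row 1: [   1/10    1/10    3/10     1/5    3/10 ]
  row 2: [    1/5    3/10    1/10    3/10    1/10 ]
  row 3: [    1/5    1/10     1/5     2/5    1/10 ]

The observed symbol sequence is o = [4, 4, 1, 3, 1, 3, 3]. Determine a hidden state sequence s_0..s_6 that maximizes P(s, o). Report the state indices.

path = [1, 0, 2, 1, 2, 1, 2]

t=0: δ = [2.000e-02, 9.000e-02, 3.000e-02, 3.000e-02]  (obs o_0=4)
t=1: δ = [7.200e-03, 3.600e-03, 3.600e-03, 9.000e-04]  ψ = [1, 2, 1, 1]  (obs o_1=4)
t=2: δ = [2.160e-04, 1.440e-04, 6.480e-04, 1.440e-04]  ψ = [0, 0, 0, 0]  (obs o_2=1)
t=3: δ = [3.888e-05, 5.184e-05, 3.888e-05, 2.592e-05]  ψ = [2, 2, 2, 2]  (obs o_3=3)
t=4: δ = [2.074e-06, 1.555e-06, 6.221e-06, 7.776e-07]  ψ = [1, 2, 1, 0]  (obs o_4=1)
t=5: δ = [3.732e-07, 4.977e-07, 3.732e-07, 2.488e-07]  ψ = [2, 2, 2, 2]  (obs o_5=3)
t=6: δ = [3.981e-08, 2.986e-08, 5.972e-08, 2.986e-08]  ψ = [1, 2, 1, 0]  (obs o_6=3)
backtrack: best end state = 2; path = [1, 0, 2, 1, 2, 1, 2]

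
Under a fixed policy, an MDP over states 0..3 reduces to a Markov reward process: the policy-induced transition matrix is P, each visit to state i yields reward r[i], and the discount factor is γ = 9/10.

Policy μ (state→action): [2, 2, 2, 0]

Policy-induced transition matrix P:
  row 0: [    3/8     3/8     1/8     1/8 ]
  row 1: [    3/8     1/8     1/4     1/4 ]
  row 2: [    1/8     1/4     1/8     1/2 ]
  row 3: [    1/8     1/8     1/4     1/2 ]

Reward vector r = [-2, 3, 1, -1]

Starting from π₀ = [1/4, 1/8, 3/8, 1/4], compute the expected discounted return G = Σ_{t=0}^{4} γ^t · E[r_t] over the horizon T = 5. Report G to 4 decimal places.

G = 0.0193

t=0: π = [0.2500, 0.1250, 0.3750, 0.2500], E[r] = 0.0000, γ^t·E[r] = 0.000000, running G = 0.000000
t=1: π = [0.2188, 0.2344, 0.1719, 0.3750], E[r] = 0.0625, γ^t·E[r] = 0.056250, running G = 0.056250
t=2: π = [0.2383, 0.2012, 0.2012, 0.3594], E[r] = -0.0313, γ^t·E[r] = -0.025313, running G = 0.030938
t=3: π = [0.2349, 0.2097, 0.1951, 0.3604], E[r] = -0.0059, γ^t·E[r] = -0.004271, running G = 0.026666
t=4: π = [0.2361, 0.2081, 0.1963, 0.3595], E[r] = -0.0112, γ^t·E[r] = -0.007368, running G = 0.019298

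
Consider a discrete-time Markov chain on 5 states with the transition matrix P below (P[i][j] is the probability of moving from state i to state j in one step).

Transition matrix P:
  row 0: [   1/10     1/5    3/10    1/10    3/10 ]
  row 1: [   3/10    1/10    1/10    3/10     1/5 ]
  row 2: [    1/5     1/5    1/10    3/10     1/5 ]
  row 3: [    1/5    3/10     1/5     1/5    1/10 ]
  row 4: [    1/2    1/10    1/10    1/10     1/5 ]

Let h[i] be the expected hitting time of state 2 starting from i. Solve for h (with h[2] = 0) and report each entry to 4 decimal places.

First-step conditioning: h[2] = 0; for i ≠ 2, h[i] = 1 + Σ_k P[i][k]·h[k].
  h[0] = 1 + 1/10·h[0] + 1/5·h[1] + 1/10·h[3] + 3/10·h[4]
  h[1] = 1 + 3/10·h[0] + 1/10·h[1] + 3/10·h[3] + 1/5·h[4]
  h[3] = 1 + 1/5·h[0] + 3/10·h[1] + 1/5·h[3] + 1/10·h[4]
  h[4] = 1 + 1/2·h[0] + 1/10·h[1] + 1/10·h[3] + 1/5·h[4]
Solving the 4×4 linear system over states ≠ 2 gives exactly h = [2635/538, 1560/269, 0, 2885/538, 1535/269] (h[2] = 0 is the target).

h = [4.8978, 5.7993, 0.0000, 5.3625, 5.7063]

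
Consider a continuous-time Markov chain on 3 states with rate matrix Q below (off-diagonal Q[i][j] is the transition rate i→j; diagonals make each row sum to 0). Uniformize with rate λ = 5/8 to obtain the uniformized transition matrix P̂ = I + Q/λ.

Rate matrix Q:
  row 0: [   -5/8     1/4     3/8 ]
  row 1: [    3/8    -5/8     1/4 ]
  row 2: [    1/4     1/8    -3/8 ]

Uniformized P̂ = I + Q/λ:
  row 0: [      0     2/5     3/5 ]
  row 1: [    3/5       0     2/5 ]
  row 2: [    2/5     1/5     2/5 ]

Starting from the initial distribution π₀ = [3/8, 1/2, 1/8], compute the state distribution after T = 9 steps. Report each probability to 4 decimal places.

t=0: π = [0.3750, 0.5000, 0.1250]
t=1: π = [0.3500, 0.1750, 0.4750]
t=2: π = [0.2950, 0.2350, 0.4700]
t=3: π = [0.3290, 0.2120, 0.4590]
t=4: π = [0.3108, 0.2234, 0.4658]
t=5: π = [0.3204, 0.2175, 0.4622]
t=6: π = [0.3154, 0.2206, 0.4641]
t=7: π = [0.3180, 0.2190, 0.4631]
t=8: π = [0.3166, 0.2198, 0.4636]
t=9: π = [0.3173, 0.2194, 0.4633]

π = [0.3173, 0.2194, 0.4633]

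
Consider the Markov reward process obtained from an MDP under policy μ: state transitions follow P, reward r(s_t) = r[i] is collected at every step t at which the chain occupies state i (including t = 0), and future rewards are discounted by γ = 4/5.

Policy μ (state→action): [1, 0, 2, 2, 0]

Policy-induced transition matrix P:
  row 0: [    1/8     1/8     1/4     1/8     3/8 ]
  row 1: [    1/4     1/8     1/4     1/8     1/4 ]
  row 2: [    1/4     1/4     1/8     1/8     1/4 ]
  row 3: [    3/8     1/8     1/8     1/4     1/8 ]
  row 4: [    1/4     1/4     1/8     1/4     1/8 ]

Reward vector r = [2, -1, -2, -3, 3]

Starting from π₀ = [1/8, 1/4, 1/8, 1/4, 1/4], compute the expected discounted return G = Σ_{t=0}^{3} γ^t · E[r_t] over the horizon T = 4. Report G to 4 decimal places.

t=0: π = [0.1250, 0.2500, 0.1250, 0.2500, 0.2500], E[r] = -0.2500, γ^t·E[r] = -0.250000, running G = -0.250000
t=1: π = [0.2656, 0.1719, 0.1719, 0.1875, 0.2031], E[r] = 0.0625, γ^t·E[r] = 0.050000, running G = -0.200000
t=2: π = [0.2402, 0.1719, 0.1797, 0.1738, 0.2344], E[r] = 0.1309, γ^t·E[r] = 0.083750, running G = -0.116250
t=3: π = [0.2417, 0.1768, 0.1765, 0.1760, 0.2290], E[r] = 0.1125, γ^t·E[r] = 0.057625, running G = -0.058625

G = -0.0586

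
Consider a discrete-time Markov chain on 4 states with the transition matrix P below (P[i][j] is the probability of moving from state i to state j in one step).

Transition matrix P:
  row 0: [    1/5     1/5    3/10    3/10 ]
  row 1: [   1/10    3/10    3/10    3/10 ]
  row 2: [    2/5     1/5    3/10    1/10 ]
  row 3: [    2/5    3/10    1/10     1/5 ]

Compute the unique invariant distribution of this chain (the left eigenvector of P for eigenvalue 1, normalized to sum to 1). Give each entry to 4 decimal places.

Balance equations π_j = Σ_i π_i·P[i][j]:
  π_0 = 1/5·π_0 + 1/10·π_1 + 2/5·π_2 + 2/5·π_3
  π_1 = 1/5·π_0 + 3/10·π_1 + 1/5·π_2 + 3/10·π_3
  π_2 = 3/10·π_0 + 3/10·π_1 + 3/10·π_2 + 1/10·π_3
  normalize: π_0 + π_1 + π_2 + π_3 = 1
Solving the linear system gives exactly π = [259/954, 118/477, 27/106, 12/53].

π = [0.2715, 0.2474, 0.2547, 0.2264]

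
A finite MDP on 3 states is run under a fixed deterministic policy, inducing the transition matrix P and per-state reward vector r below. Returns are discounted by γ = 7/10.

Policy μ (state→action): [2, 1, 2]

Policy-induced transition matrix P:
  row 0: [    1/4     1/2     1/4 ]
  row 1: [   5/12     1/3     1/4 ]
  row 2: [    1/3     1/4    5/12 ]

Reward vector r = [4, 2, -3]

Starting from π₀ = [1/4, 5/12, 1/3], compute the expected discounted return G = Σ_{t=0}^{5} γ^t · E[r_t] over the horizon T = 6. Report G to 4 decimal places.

G = 3.0992

t=0: π = [0.2500, 0.4167, 0.3333], E[r] = 0.8333, γ^t·E[r] = 0.833333, running G = 0.833333
t=1: π = [0.3472, 0.3472, 0.3056], E[r] = 1.1667, γ^t·E[r] = 0.816667, running G = 1.650000
t=2: π = [0.3333, 0.3657, 0.3009], E[r] = 1.1620, γ^t·E[r] = 0.569398, running G = 2.219398
t=3: π = [0.3360, 0.3638, 0.3002], E[r] = 1.1713, γ^t·E[r] = 0.401755, running G = 2.621153
t=4: π = [0.3356, 0.3643, 0.3000], E[r] = 1.1712, γ^t·E[r] = 0.281197, running G = 2.902350
t=5: π = [0.3357, 0.3643, 0.3000], E[r] = 1.1714, γ^t·E[r] = 0.196881, running G = 3.099232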